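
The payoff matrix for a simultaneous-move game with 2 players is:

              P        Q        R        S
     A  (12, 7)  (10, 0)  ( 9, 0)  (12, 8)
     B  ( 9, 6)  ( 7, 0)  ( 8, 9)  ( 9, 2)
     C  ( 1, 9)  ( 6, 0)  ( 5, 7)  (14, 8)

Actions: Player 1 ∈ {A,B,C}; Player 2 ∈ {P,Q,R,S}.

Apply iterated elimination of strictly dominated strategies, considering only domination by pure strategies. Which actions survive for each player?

P1 drop B (A beats it: P:12>9 Q:10>7 R:9>8 S:12>9)
P2 drop Q (P beats it: A:7>0 C:9>0)
P2 drop R (P beats it: A:7>0 C:9>7)
P1→{A,C} P2→{P,S}

IESDS → P1:{A,C} P2:{P,S}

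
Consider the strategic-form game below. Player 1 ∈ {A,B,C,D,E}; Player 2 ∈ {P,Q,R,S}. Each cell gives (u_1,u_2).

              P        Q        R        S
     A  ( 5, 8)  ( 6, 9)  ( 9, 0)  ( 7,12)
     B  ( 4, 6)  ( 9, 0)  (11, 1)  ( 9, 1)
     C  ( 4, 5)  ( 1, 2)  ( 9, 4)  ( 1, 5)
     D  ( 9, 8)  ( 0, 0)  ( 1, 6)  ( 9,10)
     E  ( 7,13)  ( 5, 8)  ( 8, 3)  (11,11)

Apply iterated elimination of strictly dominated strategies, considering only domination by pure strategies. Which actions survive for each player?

Survivors P1:{D,E} P2:{P,S}

P2 drop Q (S beats it: A:12>9 B:1>0 C:5>2 D:10>0 E:11>8)
P2 drop R (P beats it: A:8>0 B:6>1 C:5>4 D:8>6 E:13>3)
P1 drop A (D beats it: P:9>5 S:9>7)
P1 drop B (E beats it: P:7>4 S:11>9)
P1 drop C (D beats it: P:9>4 S:9>1)
P1→{D,E} P2→{P,S}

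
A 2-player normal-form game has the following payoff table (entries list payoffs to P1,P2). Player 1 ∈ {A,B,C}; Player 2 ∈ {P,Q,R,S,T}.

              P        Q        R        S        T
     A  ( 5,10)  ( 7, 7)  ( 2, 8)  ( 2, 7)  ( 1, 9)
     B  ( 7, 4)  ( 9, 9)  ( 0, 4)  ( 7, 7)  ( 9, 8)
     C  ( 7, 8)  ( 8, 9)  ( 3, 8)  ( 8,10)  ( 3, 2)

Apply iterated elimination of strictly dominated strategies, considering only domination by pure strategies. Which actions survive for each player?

IESDS → P1:{B,C} P2:{Q,S}

P1 drop A (C beats it: P:7>5 Q:8>7 R:3>2 S:8>2 T:3>1)
P2 drop P (Q beats it: B:9>4 C:9>8)
P2 drop R (Q beats it: B:9>4 C:9>8)
P2 drop T (Q beats it: B:9>8 C:9>2)
P1→{B,C} P2→{Q,S}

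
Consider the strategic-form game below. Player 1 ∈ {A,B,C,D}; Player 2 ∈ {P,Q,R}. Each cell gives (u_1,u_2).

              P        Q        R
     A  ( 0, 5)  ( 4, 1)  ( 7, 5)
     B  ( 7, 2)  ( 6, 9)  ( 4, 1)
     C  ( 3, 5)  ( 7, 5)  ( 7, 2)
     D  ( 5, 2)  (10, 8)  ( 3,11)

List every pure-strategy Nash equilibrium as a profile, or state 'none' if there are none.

(A,P): not NE [P1→B gives 7>0]
(A,Q): not NE [P1→D gives 10>4; P2→R gives 5>1]
(A,R): NE
(B,P): not NE [P2→Q gives 9>2]
(B,Q): not NE [P1→D gives 10>6]
(B,R): not NE [P1→C gives 7>4; P2→Q gives 9>1]
(C,P): not NE [P1→B gives 7>3]
(C,Q): not NE [P1→D gives 10>7]
(C,R): not NE [P2→Q gives 5>2]
(D,P): not NE [P1→B gives 7>5; P2→R gives 11>2]
(D,Q): not NE [P2→R gives 11>8]
(D,R): not NE [P1→C gives 7>3]

NE set: (A,R)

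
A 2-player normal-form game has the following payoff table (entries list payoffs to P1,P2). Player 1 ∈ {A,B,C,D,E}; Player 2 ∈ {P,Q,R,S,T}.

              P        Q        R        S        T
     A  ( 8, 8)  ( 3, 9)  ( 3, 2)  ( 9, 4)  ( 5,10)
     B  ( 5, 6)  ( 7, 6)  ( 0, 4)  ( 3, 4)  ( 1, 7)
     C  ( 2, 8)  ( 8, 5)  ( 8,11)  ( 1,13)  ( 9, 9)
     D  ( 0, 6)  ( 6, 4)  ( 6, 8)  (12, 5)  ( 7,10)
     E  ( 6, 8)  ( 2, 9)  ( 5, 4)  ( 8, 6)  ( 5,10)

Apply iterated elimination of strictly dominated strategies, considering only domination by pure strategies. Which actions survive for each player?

P2 drop P (T beats it: A:10>8 B:7>6 C:9>8 D:10>6 E:10>8)
P1 drop A (D beats it: Q:6>3 R:6>3 S:12>9 T:7>5)
P1 drop E (D beats it: Q:6>2 R:6>5 S:12>8 T:7>5)
P2 drop Q (T beats it: B:7>6 C:9>5 D:10>4)
P1 drop B (D beats it: R:6>0 S:12>3 T:7>1)
P1→{C,D} P2→{R,S,T}

Survivors P1:{C,D} P2:{R,S,T}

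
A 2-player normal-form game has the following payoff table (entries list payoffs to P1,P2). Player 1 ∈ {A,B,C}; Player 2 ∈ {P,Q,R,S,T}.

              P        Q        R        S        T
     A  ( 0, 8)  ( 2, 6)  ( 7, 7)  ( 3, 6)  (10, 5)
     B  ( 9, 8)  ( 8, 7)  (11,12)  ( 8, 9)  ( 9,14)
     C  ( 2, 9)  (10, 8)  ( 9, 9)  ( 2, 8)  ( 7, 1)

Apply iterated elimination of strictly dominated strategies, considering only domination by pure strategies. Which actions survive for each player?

Survivors P1:{A,B} P2:{P,R,T}

P2 drop Q (P beats it: A:8>6 B:8>7 C:9>8)
P1 drop C (B beats it: P:9>2 R:11>9 S:8>2 T:9>7)
P2 drop S (R beats it: A:7>6 B:12>9)
P1→{A,B} P2→{P,R,T}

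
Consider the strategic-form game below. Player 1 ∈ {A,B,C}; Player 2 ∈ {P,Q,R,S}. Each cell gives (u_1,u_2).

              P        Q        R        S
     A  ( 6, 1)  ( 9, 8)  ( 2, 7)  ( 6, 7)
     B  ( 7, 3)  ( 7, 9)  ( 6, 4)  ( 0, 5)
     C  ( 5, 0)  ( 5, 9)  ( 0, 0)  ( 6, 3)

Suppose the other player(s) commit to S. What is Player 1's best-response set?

BR_1 = {A,C}

u_1(A vs S) = 6
u_1(B vs S) = 0
u_1(C vs S) = 6
max payoff 6 at {A,C}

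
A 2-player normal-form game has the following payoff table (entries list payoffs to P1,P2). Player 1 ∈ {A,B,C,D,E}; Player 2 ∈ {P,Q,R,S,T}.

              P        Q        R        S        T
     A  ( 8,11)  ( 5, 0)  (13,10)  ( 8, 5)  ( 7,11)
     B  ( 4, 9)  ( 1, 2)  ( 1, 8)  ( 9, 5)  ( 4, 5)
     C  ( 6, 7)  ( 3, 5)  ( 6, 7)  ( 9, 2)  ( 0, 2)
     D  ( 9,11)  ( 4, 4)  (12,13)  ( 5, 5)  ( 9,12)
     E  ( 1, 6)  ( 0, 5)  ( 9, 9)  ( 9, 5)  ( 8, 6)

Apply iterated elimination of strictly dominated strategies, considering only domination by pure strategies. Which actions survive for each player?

Survivors P1:{A,D} P2:{P,R,T}

P2 drop Q (P beats it: A:11>0 B:9>2 C:7>5 D:11>4 E:6>5)
P2 drop S (P beats it: A:11>5 B:9>5 C:7>2 D:11>5 E:6>5)
P1 drop B (A beats it: P:8>4 R:13>1 T:7>4)
P1 drop C (A beats it: P:8>6 R:13>6 T:7>0)
P1 drop E (D beats it: P:9>1 R:12>9 T:9>8)
P1→{A,D} P2→{P,R,T}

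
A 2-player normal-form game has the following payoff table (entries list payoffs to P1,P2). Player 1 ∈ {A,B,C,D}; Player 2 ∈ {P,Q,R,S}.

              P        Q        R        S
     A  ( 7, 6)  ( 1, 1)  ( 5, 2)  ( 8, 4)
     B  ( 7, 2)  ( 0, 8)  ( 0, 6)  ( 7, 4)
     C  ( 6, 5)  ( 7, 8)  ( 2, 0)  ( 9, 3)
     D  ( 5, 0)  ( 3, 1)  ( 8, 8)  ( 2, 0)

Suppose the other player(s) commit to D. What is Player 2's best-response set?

u_2(P vs D) = 0
u_2(Q vs D) = 1
u_2(R vs D) = 8
u_2(S vs D) = 0
max payoff 8 at {R}

argmax u_2 = {R}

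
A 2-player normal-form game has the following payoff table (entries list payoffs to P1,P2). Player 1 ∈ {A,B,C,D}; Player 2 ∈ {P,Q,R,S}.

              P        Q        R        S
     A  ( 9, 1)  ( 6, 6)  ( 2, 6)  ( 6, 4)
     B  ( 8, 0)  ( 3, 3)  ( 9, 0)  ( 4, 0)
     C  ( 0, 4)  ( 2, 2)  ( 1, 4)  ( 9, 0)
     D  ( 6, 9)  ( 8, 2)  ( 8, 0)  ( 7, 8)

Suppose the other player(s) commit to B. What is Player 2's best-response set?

u_2(P vs B) = 0
u_2(Q vs B) = 3
u_2(R vs B) = 0
u_2(S vs B) = 0
max payoff 3 at {Q}

BR_2 = {Q}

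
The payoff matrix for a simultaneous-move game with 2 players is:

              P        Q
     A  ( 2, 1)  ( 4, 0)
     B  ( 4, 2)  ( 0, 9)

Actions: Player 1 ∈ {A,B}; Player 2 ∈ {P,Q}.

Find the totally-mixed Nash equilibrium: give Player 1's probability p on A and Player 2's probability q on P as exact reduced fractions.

P1 indiff ⇒ q·2+(1-q)·4 = q·4+(1-q)·0 ⇒ q(-2) = (1-q)(-4) ⇒ q = 2/3
P2 indiff ⇒ p·1+(1-p)·2 = p·0+(1-p)·9 ⇒ p(1) = (1-p)(7) ⇒ p = 7/8

P1 mixes 7/8 on A; P2 mixes 2/3 on P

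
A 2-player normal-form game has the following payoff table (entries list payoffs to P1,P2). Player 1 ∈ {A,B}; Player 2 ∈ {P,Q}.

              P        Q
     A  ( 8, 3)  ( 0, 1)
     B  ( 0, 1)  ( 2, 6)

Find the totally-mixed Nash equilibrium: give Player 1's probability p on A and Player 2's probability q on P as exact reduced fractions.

p=5/7, q=1/5

P1 indiff ⇒ q·8+(1-q)·0 = q·0+(1-q)·2 ⇒ q(8) = (1-q)(2) ⇒ q = 1/5
P2 indiff ⇒ p·3+(1-p)·1 = p·1+(1-p)·6 ⇒ p(2) = (1-p)(5) ⇒ p = 5/7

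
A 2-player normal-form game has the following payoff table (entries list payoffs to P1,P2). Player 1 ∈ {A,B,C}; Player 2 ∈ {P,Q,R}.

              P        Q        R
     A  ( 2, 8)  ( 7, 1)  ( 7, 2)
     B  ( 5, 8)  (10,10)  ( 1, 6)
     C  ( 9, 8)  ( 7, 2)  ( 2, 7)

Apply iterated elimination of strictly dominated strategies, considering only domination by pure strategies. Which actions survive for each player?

IESDS → P1:{B,C} P2:{P,Q}

P2 drop R (P beats it: A:8>2 B:8>6 C:8>7)
P1 drop A (B beats it: P:5>2 Q:10>7)
P1→{B,C} P2→{P,Q}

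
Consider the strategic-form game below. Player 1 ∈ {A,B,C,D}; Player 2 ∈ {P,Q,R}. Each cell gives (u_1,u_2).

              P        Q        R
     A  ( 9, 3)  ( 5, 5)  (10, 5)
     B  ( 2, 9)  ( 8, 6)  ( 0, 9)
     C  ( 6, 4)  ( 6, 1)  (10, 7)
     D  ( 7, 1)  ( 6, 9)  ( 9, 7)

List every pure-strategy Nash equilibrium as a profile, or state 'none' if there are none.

NE set: (A,R), (C,R)

(A,P): not NE [P2→R gives 5>3]
(A,Q): not NE [P1→B gives 8>5]
(A,R): NE
(B,P): not NE [P1→A gives 9>2]
(B,Q): not NE [P2→R gives 9>6]
(B,R): not NE [P1→C gives 10>0]
(C,P): not NE [P1→A gives 9>6; P2→R gives 7>4]
(C,Q): not NE [P1→B gives 8>6; P2→R gives 7>1]
(C,R): NE
(D,P): not NE [P1→A gives 9>7; P2→Q gives 9>1]
(D,Q): not NE [P1→B gives 8>6]
(D,R): not NE [P1→C gives 10>9; P2→Q gives 9>7]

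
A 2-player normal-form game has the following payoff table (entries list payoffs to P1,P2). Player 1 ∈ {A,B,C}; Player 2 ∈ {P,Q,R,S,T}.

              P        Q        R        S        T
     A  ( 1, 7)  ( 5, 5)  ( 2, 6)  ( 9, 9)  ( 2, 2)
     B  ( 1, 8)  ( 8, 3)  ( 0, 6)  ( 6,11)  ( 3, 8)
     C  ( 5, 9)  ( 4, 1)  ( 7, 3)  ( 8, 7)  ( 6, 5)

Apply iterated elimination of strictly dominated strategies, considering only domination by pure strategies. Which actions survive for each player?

Survivors P1:{A,C} P2:{P,S}

P2 drop Q (P beats it: A:7>5 B:8>3 C:9>1)
P1 drop B (C beats it: P:5>1 R:7>0 S:8>6 T:6>3)
P2 drop R (P beats it: A:7>6 C:9>3)
P2 drop T (P beats it: A:7>2 C:9>5)
P1→{A,C} P2→{P,S}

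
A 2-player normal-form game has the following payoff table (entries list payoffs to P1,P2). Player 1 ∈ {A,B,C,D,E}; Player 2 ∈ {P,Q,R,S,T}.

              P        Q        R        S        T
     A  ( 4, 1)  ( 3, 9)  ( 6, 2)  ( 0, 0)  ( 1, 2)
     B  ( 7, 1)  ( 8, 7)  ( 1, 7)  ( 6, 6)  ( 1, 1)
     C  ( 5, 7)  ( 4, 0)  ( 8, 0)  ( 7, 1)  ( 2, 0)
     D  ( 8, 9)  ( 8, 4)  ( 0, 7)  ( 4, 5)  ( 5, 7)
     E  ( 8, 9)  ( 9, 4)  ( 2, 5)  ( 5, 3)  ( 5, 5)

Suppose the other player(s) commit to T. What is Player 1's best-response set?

P1 best: {D,E}

u_1(A vs T) = 1
u_1(B vs T) = 1
u_1(C vs T) = 2
u_1(D vs T) = 5
u_1(E vs T) = 5
max payoff 5 at {D,E}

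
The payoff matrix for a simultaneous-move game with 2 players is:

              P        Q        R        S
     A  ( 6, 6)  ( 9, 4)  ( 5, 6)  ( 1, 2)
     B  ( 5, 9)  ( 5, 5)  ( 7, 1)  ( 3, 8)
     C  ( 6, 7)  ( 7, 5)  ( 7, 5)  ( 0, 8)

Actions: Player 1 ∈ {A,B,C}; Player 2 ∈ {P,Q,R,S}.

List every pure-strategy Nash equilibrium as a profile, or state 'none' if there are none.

(A,P): NE
(A,Q): not NE [P2→R gives 6>4]
(A,R): not NE [P1→C gives 7>5]
(A,S): not NE [P1→B gives 3>1; P2→R gives 6>2]
(B,P): not NE [P1→C gives 6>5]
(B,Q): not NE [P1→A gives 9>5; P2→P gives 9>5]
(B,R): not NE [P2→P gives 9>1]
(B,S): not NE [P2→P gives 9>8]
(C,P): not NE [P2→S gives 8>7]
(C,Q): not NE [P1→A gives 9>7; P2→S gives 8>5]
(C,R): not NE [P2→S gives 8>5]
(C,S): not NE [P1→B gives 3>0]

PSNE = {(A,P)}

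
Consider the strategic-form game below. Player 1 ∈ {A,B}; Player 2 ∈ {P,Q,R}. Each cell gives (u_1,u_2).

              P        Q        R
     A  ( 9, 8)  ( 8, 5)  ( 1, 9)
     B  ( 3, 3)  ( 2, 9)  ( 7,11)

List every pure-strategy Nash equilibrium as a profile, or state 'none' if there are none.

(A,P): not NE [P2→R gives 9>8]
(A,Q): not NE [P2→R gives 9>5]
(A,R): not NE [P1→B gives 7>1]
(B,P): not NE [P1→A gives 9>3; P2→R gives 11>3]
(B,Q): not NE [P1→A gives 8>2; P2→R gives 11>9]
(B,R): NE

Nash profiles: (B,R)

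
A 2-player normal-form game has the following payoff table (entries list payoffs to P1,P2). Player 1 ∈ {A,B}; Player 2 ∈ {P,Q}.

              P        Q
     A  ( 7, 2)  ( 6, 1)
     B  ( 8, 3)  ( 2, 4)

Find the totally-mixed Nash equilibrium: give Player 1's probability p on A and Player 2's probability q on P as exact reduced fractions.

p=1/2, q=4/5

P1 indiff ⇒ q·7+(1-q)·6 = q·8+(1-q)·2 ⇒ q(-1) = (1-q)(-4) ⇒ q = 4/5
P2 indiff ⇒ p·2+(1-p)·3 = p·1+(1-p)·4 ⇒ p(1) = (1-p)(1) ⇒ p = 1/2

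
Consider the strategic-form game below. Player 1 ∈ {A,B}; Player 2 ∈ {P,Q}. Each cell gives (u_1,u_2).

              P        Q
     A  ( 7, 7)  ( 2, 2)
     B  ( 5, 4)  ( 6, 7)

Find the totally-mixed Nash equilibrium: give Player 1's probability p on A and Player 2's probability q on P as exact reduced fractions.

p=3/8, q=2/3

P1 indiff ⇒ q·7+(1-q)·2 = q·5+(1-q)·6 ⇒ q(2) = (1-q)(4) ⇒ q = 2/3
P2 indiff ⇒ p·7+(1-p)·4 = p·2+(1-p)·7 ⇒ p(5) = (1-p)(3) ⇒ p = 3/8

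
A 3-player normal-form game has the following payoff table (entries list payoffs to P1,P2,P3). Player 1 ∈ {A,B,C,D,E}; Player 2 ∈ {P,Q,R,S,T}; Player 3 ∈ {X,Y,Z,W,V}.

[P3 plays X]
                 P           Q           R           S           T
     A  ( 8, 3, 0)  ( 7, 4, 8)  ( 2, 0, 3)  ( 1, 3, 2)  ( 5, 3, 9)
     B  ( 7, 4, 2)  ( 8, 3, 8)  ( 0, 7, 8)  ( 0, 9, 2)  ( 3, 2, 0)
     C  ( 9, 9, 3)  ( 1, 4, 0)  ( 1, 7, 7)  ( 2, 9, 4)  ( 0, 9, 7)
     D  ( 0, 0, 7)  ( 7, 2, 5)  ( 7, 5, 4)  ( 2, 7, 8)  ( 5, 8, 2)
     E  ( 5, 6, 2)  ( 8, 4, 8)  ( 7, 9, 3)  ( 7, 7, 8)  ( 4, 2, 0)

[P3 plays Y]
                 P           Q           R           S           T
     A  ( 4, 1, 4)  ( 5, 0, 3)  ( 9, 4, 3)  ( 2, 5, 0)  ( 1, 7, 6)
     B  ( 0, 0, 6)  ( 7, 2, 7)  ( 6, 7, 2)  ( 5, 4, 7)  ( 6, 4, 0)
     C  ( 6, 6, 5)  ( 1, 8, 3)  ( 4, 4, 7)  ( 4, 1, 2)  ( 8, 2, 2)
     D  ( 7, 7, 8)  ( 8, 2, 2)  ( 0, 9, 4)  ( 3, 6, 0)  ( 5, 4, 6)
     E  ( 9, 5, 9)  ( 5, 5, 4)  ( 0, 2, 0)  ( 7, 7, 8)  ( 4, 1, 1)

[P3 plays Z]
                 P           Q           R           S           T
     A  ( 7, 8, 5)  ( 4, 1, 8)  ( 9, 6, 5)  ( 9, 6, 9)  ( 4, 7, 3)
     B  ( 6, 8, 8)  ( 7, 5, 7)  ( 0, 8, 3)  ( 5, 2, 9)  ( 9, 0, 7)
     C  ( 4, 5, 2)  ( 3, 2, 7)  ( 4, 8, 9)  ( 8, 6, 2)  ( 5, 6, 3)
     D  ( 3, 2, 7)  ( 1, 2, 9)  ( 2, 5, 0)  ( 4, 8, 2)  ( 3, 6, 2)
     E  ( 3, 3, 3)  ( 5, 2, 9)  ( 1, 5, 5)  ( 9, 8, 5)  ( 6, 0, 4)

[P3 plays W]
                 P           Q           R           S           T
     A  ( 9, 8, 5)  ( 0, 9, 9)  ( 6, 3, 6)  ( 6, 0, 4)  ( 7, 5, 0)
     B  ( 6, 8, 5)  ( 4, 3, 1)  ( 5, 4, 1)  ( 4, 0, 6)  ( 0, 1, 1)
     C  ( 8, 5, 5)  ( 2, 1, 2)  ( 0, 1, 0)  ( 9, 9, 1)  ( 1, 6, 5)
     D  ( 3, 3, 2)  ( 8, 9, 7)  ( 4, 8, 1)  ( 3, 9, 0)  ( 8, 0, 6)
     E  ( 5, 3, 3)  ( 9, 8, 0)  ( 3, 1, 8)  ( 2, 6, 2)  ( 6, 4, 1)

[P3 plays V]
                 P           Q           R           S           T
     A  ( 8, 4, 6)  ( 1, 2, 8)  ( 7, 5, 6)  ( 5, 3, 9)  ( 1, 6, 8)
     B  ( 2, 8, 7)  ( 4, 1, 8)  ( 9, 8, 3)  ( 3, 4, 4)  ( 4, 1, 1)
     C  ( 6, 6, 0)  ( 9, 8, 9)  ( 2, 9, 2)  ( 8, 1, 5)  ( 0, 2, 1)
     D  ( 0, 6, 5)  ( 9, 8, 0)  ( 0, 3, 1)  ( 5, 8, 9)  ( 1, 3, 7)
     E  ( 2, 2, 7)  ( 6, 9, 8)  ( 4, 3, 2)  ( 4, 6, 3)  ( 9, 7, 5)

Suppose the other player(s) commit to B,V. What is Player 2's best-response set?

argmax u_2 = {P,R}

u_2(P vs B,V) = 8
u_2(Q vs B,V) = 1
u_2(R vs B,V) = 8
u_2(S vs B,V) = 4
u_2(T vs B,V) = 1
max payoff 8 at {P,R}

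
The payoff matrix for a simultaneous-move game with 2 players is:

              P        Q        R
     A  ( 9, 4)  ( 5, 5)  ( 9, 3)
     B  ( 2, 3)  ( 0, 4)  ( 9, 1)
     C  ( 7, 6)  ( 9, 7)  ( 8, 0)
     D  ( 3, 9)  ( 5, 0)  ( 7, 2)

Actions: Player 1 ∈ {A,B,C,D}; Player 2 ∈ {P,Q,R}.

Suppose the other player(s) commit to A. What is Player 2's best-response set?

u_2(P vs A) = 4
u_2(Q vs A) = 5
u_2(R vs A) = 3
max payoff 5 at {Q}

P2 best: {Q}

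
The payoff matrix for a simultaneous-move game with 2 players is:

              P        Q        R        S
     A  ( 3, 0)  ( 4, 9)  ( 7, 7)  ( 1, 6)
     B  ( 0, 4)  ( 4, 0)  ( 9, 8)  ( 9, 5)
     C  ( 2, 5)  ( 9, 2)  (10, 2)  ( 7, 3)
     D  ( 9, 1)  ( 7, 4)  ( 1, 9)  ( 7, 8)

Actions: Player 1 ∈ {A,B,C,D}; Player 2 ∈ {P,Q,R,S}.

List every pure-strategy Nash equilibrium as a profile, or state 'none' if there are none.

Equilibria: none

(A,P): not NE [P1→D gives 9>3; P2→Q gives 9>0]
(A,Q): not NE [P1→C gives 9>4]
(A,R): not NE [P1→C gives 10>7; P2→Q gives 9>7]
(A,S): not NE [P1→B gives 9>1; P2→Q gives 9>6]
(B,P): not NE [P1→D gives 9>0; P2→R gives 8>4]
(B,Q): not NE [P1→C gives 9>4; P2→R gives 8>0]
(B,R): not NE [P1→C gives 10>9]
(B,S): not NE [P2→R gives 8>5]
(C,P): not NE [P1→D gives 9>2]
(C,Q): not NE [P2→P gives 5>2]
(C,R): not NE [P2→P gives 5>2]
(C,S): not NE [P1→B gives 9>7; P2→P gives 5>3]
(D,P): not NE [P2→R gives 9>1]
(D,Q): not NE [P1→C gives 9>7; P2→R gives 9>4]
(D,R): not NE [P1→C gives 10>1]
(D,S): not NE [P1→B gives 9>7; P2→R gives 9>8]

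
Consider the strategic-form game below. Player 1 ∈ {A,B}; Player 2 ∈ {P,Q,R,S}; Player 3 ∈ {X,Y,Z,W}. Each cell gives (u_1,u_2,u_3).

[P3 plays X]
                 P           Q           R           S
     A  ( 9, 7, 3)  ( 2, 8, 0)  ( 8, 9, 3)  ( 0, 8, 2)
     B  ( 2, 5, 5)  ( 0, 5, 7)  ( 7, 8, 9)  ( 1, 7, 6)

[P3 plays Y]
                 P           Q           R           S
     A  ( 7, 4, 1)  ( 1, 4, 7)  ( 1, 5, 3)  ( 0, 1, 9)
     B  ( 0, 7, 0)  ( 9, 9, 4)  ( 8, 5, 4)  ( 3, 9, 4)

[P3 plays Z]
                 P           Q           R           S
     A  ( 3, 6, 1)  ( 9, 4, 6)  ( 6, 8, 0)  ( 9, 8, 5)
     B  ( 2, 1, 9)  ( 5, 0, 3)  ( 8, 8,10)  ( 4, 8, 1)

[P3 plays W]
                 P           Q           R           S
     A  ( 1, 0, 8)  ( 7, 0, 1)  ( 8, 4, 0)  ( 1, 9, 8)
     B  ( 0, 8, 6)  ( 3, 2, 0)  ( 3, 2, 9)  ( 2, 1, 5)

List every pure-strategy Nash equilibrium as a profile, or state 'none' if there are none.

NE set: (A,R,X), (B,R,Z)

(A,P,X): not NE [P2→R gives 9>7; P3→W gives 8>3]
(A,P,Y): not NE [P2→R gives 5>4; P3→W gives 8>1]
(A,P,Z): not NE [P2→S gives 8>6; P3→W gives 8>1]
(A,P,W): not NE [P2→S gives 9>0]
(A,Q,X): not NE [P2→R gives 9>8; P3→Y gives 7>0]
(A,Q,Y): not NE [P1→B gives 9>1; P2→R gives 5>4]
(A,Q,Z): not NE [P2→S gives 8>4; P3→Y gives 7>6]
(A,Q,W): not NE [P2→S gives 9>0; P3→Y gives 7>1]
(A,R,X): NE
(A,R,Y): not NE [P1→B gives 8>1]
(A,R,Z): not NE [P1→B gives 8>6; P3→Y gives 3>0]
(A,R,W): not NE [P2→S gives 9>4; P3→Y gives 3>0]
(A,S,X): not NE [P1→B gives 1>0; P2→R gives 9>8; P3→Y gives 9>2]
(A,S,Y): not NE [P1→B gives 3>0; P2→R gives 5>1]
(A,S,Z): not NE [P3→Y gives 9>5]
(A,S,W): not NE [P1→B gives 2>1; P3→Y gives 9>8]
(B,P,X): not NE [P1→A gives 9>2; P2→R gives 8>5; P3→Z gives 9>5]
(B,P,Y): not NE [P1→A gives 7>0; P2→S gives 9>7; P3→Z gives 9>0]
(B,P,Z): not NE [P1→A gives 3>2; P2→S gives 8>1]
(B,P,W): not NE [P1→A gives 1>0; P3→Z gives 9>6]
(B,Q,X): not NE [P1→A gives 2>0; P2→R gives 8>5]
(B,Q,Y): not NE [P3→X gives 7>4]
(B,Q,Z): not NE [P1→A gives 9>5; P2→S gives 8>0; P3→X gives 7>3]
(B,Q,W): not NE [P1→A gives 7>3; P2→P gives 8>2; P3→X gives 7>0]
(B,R,X): not NE [P1→A gives 8>7; P3→Z gives 10>9]
(B,R,Y): not NE [P2→S gives 9>5; P3→Z gives 10>4]
(B,R,Z): NE
(B,R,W): not NE [P1→A gives 8>3; P2→P gives 8>2; P3→Z gives 10>9]
(B,S,X): not NE [P2→R gives 8>7]
(B,S,Y): not NE [P3→X gives 6>4]
(B,S,Z): not NE [P1→A gives 9>4; P3→X gives 6>1]
(B,S,W): not NE [P2→P gives 8>1; P3→X gives 6>5]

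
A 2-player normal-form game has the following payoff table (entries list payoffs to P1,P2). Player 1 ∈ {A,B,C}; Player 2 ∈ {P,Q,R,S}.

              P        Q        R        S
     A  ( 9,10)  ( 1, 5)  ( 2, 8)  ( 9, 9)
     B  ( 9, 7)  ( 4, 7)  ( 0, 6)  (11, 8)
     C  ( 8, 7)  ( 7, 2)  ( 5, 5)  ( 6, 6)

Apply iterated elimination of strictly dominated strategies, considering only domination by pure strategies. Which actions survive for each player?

Survivors P1:{A,B} P2:{P,S}

P2 drop Q (S beats it: A:9>5 B:8>7 C:6>2)
P2 drop R (P beats it: A:10>8 B:7>6 C:7>5)
P1 drop C (A beats it: P:9>8 S:9>6)
P1→{A,B} P2→{P,S}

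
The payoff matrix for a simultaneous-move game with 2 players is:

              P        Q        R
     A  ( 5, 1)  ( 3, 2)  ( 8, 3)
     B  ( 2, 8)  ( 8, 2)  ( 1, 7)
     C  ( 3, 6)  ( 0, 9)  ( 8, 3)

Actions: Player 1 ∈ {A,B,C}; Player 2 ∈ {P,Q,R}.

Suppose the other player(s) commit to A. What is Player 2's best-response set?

P2 best: {R}

u_2(P vs A) = 1
u_2(Q vs A) = 2
u_2(R vs A) = 3
max payoff 3 at {R}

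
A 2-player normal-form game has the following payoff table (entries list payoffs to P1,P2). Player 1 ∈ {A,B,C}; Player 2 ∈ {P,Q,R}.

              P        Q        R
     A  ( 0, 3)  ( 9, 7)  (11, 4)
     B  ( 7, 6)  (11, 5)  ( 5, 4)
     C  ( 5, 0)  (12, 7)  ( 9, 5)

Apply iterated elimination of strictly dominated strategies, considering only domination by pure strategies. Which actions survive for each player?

Survivors P1:{B,C} P2:{P,Q}

P2 drop R (Q beats it: A:7>4 B:5>4 C:7>5)
P1 drop A (B beats it: P:7>0 Q:11>9)
P1→{B,C} P2→{P,Q}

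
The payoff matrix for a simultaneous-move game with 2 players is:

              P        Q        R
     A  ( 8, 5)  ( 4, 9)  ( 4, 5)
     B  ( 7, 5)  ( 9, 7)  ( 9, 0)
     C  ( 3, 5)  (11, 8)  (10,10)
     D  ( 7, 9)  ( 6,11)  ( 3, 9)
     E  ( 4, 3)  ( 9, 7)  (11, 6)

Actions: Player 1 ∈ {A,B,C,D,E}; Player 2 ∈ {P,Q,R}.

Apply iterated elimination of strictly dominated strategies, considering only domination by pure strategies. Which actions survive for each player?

IESDS → P1:{C,E} P2:{Q,R}

P2 drop P (Q beats it: A:9>5 B:7>5 C:8>5 D:11>9 E:7>3)
P1 drop A (B beats it: Q:9>4 R:9>4)
P1 drop B (C beats it: Q:11>9 R:10>9)
P1 drop D (C beats it: Q:11>6 R:10>3)
P1→{C,E} P2→{Q,R}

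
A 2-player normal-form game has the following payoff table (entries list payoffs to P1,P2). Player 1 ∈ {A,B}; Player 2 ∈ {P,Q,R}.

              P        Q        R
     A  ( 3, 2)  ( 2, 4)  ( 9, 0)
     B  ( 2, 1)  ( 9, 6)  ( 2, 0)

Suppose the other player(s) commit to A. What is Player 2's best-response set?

argmax u_2 = {Q}

u_2(P vs A) = 2
u_2(Q vs A) = 4
u_2(R vs A) = 0
max payoff 4 at {Q}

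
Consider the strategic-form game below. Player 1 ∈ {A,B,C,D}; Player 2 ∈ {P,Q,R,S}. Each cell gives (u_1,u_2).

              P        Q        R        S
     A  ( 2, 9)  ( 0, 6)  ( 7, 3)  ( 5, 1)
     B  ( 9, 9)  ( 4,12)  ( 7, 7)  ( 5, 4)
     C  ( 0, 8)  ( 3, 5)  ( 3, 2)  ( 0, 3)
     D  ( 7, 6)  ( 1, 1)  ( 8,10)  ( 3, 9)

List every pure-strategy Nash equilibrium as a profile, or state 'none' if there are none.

(A,P): not NE [P1→B gives 9>2]
(A,Q): not NE [P1→B gives 4>0; P2→P gives 9>6]
(A,R): not NE [P1→D gives 8>7; P2→P gives 9>3]
(A,S): not NE [P2→P gives 9>1]
(B,P): not NE [P2→Q gives 12>9]
(B,Q): NE
(B,R): not NE [P1→D gives 8>7; P2→Q gives 12>7]
(B,S): not NE [P2→Q gives 12>4]
(C,P): not NE [P1→B gives 9>0]
(C,Q): not NE [P1→B gives 4>3; P2→P gives 8>5]
(C,R): not NE [P1→D gives 8>3; P2→P gives 8>2]
(C,S): not NE [P1→B gives 5>0; P2→P gives 8>3]
(D,P): not NE [P1→B gives 9>7; P2→R gives 10>6]
(D,Q): not NE [P1→B gives 4>1; P2→R gives 10>1]
(D,R): NE
(D,S): not NE [P1→B gives 5>3; P2→R gives 10>9]

NE set: (B,Q), (D,R)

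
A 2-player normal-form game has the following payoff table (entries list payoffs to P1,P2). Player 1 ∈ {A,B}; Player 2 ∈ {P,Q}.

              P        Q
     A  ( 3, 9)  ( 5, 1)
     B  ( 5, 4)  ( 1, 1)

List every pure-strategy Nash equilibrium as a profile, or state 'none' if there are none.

Nash profiles: (B,P)

(A,P): not NE [P1→B gives 5>3]
(A,Q): not NE [P2→P gives 9>1]
(B,P): NE
(B,Q): not NE [P1→A gives 5>1; P2→P gives 4>1]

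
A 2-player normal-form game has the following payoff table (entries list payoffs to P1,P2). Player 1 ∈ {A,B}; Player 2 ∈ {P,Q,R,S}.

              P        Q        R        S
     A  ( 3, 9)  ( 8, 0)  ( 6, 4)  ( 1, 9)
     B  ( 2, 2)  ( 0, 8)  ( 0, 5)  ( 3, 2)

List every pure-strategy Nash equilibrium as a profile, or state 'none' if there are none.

(A,P): NE
(A,Q): not NE [P2→S gives 9>0]
(A,R): not NE [P2→S gives 9>4]
(A,S): not NE [P1→B gives 3>1]
(B,P): not NE [P1→A gives 3>2; P2→Q gives 8>2]
(B,Q): not NE [P1→A gives 8>0]
(B,R): not NE [P1→A gives 6>0; P2→Q gives 8>5]
(B,S): not NE [P2→Q gives 8>2]

NE set: (A,P)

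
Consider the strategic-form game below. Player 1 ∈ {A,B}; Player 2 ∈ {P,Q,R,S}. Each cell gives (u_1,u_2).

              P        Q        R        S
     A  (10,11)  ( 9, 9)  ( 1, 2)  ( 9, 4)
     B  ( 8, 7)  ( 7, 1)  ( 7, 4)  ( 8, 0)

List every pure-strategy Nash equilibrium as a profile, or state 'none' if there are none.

(A,P): NE
(A,Q): not NE [P2→P gives 11>9]
(A,R): not NE [P1→B gives 7>1; P2→P gives 11>2]
(A,S): not NE [P2→P gives 11>4]
(B,P): not NE [P1→A gives 10>8]
(B,Q): not NE [P1→A gives 9>7; P2→P gives 7>1]
(B,R): not NE [P2→P gives 7>4]
(B,S): not NE [P1→A gives 9>8; P2→P gives 7>0]

Nash profiles: (A,P)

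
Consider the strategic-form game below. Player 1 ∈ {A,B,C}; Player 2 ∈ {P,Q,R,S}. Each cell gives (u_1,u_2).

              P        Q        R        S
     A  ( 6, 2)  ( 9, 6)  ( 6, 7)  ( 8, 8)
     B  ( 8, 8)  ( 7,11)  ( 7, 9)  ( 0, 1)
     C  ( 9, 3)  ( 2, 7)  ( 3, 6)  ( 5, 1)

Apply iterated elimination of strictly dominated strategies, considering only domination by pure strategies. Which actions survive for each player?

P2 drop P (Q beats it: A:6>2 B:11>8 C:7>3)
P1 drop C (A beats it: Q:9>2 R:6>3 S:8>5)
P1→{A,B} P2→{Q,R,S}

IESDS → P1:{A,B} P2:{Q,R,S}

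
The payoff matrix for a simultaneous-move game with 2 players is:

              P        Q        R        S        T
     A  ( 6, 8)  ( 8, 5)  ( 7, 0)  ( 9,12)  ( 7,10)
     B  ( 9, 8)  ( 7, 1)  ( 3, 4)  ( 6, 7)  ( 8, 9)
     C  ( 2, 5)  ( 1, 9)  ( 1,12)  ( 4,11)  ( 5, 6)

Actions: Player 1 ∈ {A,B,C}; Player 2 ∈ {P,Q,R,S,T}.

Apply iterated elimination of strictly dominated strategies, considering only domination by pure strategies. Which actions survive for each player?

Remaining: P1:{A,B} P2:{S,T}

P1 drop C (A beats it: P:6>2 Q:8>1 R:7>1 S:9>4 T:7>5)
P2 drop P (T beats it: A:10>8 B:9>8)
P2 drop Q (S beats it: A:12>5 B:7>1)
P2 drop R (S beats it: A:12>0 B:7>4)
P1→{A,B} P2→{S,T}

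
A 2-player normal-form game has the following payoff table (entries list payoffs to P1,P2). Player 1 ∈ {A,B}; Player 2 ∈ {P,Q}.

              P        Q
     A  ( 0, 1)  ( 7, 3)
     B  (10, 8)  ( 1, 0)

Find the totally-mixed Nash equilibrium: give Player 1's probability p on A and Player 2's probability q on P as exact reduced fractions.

P1 mixes 4/5 on A; P2 mixes 3/8 on P

P1 indiff ⇒ q·0+(1-q)·7 = q·10+(1-q)·1 ⇒ q(-10) = (1-q)(-6) ⇒ q = 3/8
P2 indiff ⇒ p·1+(1-p)·8 = p·3+(1-p)·0 ⇒ p(-2) = (1-p)(-8) ⇒ p = 4/5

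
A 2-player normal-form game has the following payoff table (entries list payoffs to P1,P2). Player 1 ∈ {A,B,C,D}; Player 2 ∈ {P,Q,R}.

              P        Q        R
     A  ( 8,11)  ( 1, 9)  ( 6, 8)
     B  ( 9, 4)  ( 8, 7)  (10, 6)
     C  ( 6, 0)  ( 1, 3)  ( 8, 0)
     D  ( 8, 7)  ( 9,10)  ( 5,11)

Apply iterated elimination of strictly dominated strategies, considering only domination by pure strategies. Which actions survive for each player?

Survivors P1:{B,D} P2:{Q,R}

P1 drop A (B beats it: P:9>8 Q:8>1 R:10>6)
P1 drop C (B beats it: P:9>6 Q:8>1 R:10>8)
P2 drop P (Q beats it: B:7>4 D:10>7)
P1→{B,D} P2→{Q,R}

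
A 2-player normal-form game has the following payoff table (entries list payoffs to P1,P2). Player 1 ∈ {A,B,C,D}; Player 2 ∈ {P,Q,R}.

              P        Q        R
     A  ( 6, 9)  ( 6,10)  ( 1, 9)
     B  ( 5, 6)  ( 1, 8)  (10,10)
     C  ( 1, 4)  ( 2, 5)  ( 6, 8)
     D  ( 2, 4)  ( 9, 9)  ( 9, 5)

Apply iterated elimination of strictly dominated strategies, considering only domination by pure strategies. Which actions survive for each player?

P1 drop C (D beats it: P:2>1 Q:9>2 R:9>6)
P2 drop P (Q beats it: A:10>9 B:8>6 D:9>4)
P1 drop A (D beats it: Q:9>6 R:9>1)
P1→{B,D} P2→{Q,R}

Remaining: P1:{B,D} P2:{Q,R}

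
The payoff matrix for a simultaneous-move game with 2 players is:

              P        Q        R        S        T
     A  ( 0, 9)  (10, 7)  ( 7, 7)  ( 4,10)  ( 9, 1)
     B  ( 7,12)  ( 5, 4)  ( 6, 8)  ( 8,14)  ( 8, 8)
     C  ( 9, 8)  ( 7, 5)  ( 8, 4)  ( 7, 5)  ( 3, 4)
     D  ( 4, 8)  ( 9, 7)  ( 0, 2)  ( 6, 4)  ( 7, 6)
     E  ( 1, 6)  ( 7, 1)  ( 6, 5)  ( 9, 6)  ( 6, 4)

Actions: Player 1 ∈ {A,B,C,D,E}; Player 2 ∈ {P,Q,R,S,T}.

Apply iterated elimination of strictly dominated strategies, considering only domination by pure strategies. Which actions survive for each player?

P2 drop Q (P beats it: A:9>7 B:12>4 C:8>5 D:8>7 E:6>1)
P1 drop D (B beats it: P:7>4 R:6>0 S:8>6 T:8>7)
P2 drop R (P beats it: A:9>7 B:12>8 C:8>4 E:6>5)
P2 drop T (P beats it: A:9>1 B:12>8 C:8>4 E:6>4)
P1 drop A (B beats it: P:7>0 S:8>4)
P1→{B,C,E} P2→{P,S}

Survivors P1:{B,C,E} P2:{P,S}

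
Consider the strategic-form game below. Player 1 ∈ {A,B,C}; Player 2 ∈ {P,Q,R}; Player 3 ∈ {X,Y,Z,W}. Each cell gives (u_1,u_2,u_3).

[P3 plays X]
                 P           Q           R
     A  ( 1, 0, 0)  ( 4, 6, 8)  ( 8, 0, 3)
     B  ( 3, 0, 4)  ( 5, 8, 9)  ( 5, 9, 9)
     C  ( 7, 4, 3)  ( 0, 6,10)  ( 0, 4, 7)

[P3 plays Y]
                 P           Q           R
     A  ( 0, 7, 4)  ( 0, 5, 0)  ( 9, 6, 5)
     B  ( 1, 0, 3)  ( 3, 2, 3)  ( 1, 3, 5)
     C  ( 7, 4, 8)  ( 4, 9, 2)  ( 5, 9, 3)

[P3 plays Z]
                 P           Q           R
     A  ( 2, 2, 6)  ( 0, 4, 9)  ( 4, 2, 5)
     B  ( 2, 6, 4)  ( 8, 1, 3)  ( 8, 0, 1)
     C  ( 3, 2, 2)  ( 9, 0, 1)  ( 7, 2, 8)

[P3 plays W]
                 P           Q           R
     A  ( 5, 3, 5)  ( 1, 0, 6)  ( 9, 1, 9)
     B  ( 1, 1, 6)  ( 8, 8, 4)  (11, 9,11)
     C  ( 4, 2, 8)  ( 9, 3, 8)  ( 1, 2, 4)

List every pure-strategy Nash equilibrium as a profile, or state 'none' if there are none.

PSNE = {(B,R,W)}

(A,P,X): not NE [P1→C gives 7>1; P2→Q gives 6>0; P3→Z gives 6>0]
(A,P,Y): not NE [P1→C gives 7>0; P3→Z gives 6>4]
(A,P,Z): not NE [P1→C gives 3>2; P2→Q gives 4>2]
(A,P,W): not NE [P3→Z gives 6>5]
(A,Q,X): not NE [P1→B gives 5>4; P3→Z gives 9>8]
(A,Q,Y): not NE [P1→C gives 4>0; P2→P gives 7>5; P3→Z gives 9>0]
(A,Q,Z): not NE [P1→C gives 9>0]
(A,Q,W): not NE [P1→C gives 9>1; P2→P gives 3>0; P3→Z gives 9>6]
(A,R,X): not NE [P2→Q gives 6>0; P3→W gives 9>3]
(A,R,Y): not NE [P2→P gives 7>6; P3→W gives 9>5]
(A,R,Z): not NE [P1→B gives 8>4; P2→Q gives 4>2; P3→W gives 9>5]
(A,R,W): not NE [P1→B gives 11>9; P2→P gives 3>1]
(B,P,X): not NE [P1→C gives 7>3; P2→R gives 9>0; P3→W gives 6>4]
(B,P,Y): not NE [P1→C gives 7>1; P2→R gives 3>0; P3→W gives 6>3]
(B,P,Z): not NE [P1→C gives 3>2; P3→W gives 6>4]
(B,P,W): not NE [P1→A gives 5>1; P2→R gives 9>1]
(B,Q,X): not NE [P2→R gives 9>8]
(B,Q,Y): not NE [P1→C gives 4>3; P2→R gives 3>2; P3→X gives 9>3]
(B,Q,Z): not NE [P1→C gives 9>8; P2→P gives 6>1; P3→X gives 9>3]
(B,Q,W): not NE [P1→C gives 9>8; P2→R gives 9>8; P3→X gives 9>4]
(B,R,X): not NE [P1→A gives 8>5; P3→W gives 11>9]
(B,R,Y): not NE [P1→A gives 9>1; P3→W gives 11>5]
(B,R,Z): not NE [P2→P gives 6>0; P3→W gives 11>1]
(B,R,W): NE
(C,P,X): not NE [P2→Q gives 6>4; P3→W gives 8>3]
(C,P,Y): not NE [P2→R gives 9>4]
(C,P,Z): not NE [P3→W gives 8>2]
(C,P,W): not NE [P1→A gives 5>4; P2→Q gives 3>2]
(C,Q,X): not NE [P1→B gives 5>0]
(C,Q,Y): not NE [P3→X gives 10>2]
(C,Q,Z): not NE [P2→R gives 2>0; P3→X gives 10>1]
(C,Q,W): not NE [P3→X gives 10>8]
(C,R,X): not NE [P1→A gives 8>0; P2→Q gives 6>4; P3→Z gives 8>7]
(C,R,Y): not NE [P1→A gives 9>5; P3→Z gives 8>3]
(C,R,Z): not NE [P1→B gives 8>7]
(C,R,W): not NE [P1→B gives 11>1; P2→Q gives 3>2; P3→Z gives 8>4]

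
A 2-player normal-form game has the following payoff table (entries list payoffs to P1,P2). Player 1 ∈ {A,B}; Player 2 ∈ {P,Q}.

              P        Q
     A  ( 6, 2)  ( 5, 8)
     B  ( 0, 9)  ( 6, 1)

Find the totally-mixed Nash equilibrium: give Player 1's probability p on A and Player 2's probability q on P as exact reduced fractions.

P1 mixes 4/7 on A; P2 mixes 1/7 on P

P1 indiff ⇒ q·6+(1-q)·5 = q·0+(1-q)·6 ⇒ q(6) = (1-q)(1) ⇒ q = 1/7
P2 indiff ⇒ p·2+(1-p)·9 = p·8+(1-p)·1 ⇒ p(-6) = (1-p)(-8) ⇒ p = 4/7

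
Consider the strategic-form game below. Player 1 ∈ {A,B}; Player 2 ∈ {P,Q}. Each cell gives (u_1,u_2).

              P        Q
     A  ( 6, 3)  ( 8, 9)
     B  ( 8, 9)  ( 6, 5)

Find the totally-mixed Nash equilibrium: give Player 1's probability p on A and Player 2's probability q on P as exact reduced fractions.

P1 indiff ⇒ q·6+(1-q)·8 = q·8+(1-q)·6 ⇒ q(-2) = (1-q)(-2) ⇒ q = 1/2
P2 indiff ⇒ p·3+(1-p)·9 = p·9+(1-p)·5 ⇒ p(-6) = (1-p)(-4) ⇒ p = 2/5

p=2/5, q=1/2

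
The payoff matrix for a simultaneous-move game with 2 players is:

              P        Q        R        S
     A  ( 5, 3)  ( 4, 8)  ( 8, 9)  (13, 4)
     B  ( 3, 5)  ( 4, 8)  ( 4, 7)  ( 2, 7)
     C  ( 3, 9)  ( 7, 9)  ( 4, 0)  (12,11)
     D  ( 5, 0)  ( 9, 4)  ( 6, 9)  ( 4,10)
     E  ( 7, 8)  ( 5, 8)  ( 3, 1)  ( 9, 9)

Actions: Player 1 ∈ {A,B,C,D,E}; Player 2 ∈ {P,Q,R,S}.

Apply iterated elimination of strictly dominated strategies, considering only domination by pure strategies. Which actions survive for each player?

IESDS → P1:{A,C,D} P2:{Q,R,S}

P1 drop B (D beats it: P:5>3 Q:9>4 R:6>4 S:4>2)
P2 drop P (S beats it: A:4>3 C:11>9 D:10>0 E:9>8)
P1 drop E (C beats it: Q:7>5 R:4>3 S:12>9)
P1→{A,C,D} P2→{Q,R,S}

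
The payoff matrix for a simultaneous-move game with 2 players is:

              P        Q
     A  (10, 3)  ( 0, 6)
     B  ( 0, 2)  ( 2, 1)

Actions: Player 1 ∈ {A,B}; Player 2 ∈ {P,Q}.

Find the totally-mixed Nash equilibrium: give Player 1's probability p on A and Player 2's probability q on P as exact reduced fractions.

P1 indiff ⇒ q·10+(1-q)·0 = q·0+(1-q)·2 ⇒ q(10) = (1-q)(2) ⇒ q = 1/6
P2 indiff ⇒ p·3+(1-p)·2 = p·6+(1-p)·1 ⇒ p(-3) = (1-p)(-1) ⇒ p = 1/4

p=1/4, q=1/6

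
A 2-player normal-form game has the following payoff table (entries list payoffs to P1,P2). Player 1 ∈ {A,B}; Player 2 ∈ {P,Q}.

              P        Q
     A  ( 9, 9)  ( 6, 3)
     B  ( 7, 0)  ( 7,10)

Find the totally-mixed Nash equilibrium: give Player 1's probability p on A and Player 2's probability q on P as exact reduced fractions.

p=5/8, q=1/3

P1 indiff ⇒ q·9+(1-q)·6 = q·7+(1-q)·7 ⇒ q(2) = (1-q)(1) ⇒ q = 1/3
P2 indiff ⇒ p·9+(1-p)·0 = p·3+(1-p)·10 ⇒ p(6) = (1-p)(10) ⇒ p = 5/8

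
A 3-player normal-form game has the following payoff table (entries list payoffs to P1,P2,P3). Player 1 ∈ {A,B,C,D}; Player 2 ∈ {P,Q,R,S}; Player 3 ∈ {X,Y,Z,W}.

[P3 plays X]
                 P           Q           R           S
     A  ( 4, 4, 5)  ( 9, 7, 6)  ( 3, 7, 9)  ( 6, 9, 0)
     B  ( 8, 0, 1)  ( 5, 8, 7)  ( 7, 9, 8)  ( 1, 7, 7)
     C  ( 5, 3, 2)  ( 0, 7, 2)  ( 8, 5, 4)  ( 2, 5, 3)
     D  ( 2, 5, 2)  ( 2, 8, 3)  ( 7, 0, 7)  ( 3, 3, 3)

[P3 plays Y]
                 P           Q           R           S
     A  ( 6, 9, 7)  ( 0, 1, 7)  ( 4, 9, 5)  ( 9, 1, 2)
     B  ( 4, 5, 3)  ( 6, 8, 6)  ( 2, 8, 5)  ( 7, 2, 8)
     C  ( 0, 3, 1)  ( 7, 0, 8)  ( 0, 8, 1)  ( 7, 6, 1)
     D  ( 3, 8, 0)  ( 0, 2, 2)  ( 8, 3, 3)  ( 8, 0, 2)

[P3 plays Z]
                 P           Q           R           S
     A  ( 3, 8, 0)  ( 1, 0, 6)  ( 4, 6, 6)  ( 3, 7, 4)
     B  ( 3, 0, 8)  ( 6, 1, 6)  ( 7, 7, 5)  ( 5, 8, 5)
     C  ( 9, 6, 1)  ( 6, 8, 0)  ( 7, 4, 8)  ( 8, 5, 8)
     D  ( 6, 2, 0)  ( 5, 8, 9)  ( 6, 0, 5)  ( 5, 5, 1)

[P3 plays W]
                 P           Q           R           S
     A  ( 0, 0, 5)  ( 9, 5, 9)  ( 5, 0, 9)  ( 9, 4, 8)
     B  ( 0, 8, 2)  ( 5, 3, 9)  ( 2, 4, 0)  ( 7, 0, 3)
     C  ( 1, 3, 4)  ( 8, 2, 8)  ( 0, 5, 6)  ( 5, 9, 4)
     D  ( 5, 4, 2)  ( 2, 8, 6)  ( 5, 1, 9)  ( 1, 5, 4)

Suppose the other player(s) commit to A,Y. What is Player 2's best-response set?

BR_2 = {P,R}

u_2(P vs A,Y) = 9
u_2(Q vs A,Y) = 1
u_2(R vs A,Y) = 9
u_2(S vs A,Y) = 1
max payoff 9 at {P,R}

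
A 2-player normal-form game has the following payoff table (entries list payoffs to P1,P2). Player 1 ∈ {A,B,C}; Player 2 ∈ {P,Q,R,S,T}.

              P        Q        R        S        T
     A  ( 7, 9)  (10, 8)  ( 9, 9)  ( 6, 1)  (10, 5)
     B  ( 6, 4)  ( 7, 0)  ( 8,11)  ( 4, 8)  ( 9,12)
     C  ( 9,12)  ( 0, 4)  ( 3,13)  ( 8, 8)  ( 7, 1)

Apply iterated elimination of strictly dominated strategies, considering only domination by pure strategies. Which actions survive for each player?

P1 drop B (A beats it: P:7>6 Q:10>7 R:9>8 S:6>4 T:10>9)
P2 drop Q (P beats it: A:9>8 C:12>4)
P2 drop S (P beats it: A:9>1 C:12>8)
P2 drop T (P beats it: A:9>5 C:12>1)
P1→{A,C} P2→{P,R}

IESDS → P1:{A,C} P2:{P,R}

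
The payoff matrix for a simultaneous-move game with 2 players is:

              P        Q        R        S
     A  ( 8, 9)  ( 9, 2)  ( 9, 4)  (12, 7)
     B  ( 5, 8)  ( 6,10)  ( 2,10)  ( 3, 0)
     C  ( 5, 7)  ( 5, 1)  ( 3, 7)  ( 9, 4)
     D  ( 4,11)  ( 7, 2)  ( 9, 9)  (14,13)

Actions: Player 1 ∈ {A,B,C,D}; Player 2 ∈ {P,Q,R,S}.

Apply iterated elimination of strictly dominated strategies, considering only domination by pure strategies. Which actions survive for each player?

P1 drop B (A beats it: P:8>5 Q:9>6 R:9>2 S:12>3)
P1 drop C (A beats it: P:8>5 Q:9>5 R:9>3 S:12>9)
P2 drop Q (P beats it: A:9>2 D:11>2)
P2 drop R (P beats it: A:9>4 D:11>9)
P1→{A,D} P2→{P,S}

IESDS → P1:{A,D} P2:{P,S}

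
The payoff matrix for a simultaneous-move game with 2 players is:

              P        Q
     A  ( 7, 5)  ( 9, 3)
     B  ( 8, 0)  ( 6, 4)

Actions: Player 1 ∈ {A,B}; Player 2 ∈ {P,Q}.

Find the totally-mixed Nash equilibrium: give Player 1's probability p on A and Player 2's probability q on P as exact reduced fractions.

P1 indiff ⇒ q·7+(1-q)·9 = q·8+(1-q)·6 ⇒ q(-1) = (1-q)(-3) ⇒ q = 3/4
P2 indiff ⇒ p·5+(1-p)·0 = p·3+(1-p)·4 ⇒ p(2) = (1-p)(4) ⇒ p = 2/3

P1 mixes 2/3 on A; P2 mixes 3/4 on P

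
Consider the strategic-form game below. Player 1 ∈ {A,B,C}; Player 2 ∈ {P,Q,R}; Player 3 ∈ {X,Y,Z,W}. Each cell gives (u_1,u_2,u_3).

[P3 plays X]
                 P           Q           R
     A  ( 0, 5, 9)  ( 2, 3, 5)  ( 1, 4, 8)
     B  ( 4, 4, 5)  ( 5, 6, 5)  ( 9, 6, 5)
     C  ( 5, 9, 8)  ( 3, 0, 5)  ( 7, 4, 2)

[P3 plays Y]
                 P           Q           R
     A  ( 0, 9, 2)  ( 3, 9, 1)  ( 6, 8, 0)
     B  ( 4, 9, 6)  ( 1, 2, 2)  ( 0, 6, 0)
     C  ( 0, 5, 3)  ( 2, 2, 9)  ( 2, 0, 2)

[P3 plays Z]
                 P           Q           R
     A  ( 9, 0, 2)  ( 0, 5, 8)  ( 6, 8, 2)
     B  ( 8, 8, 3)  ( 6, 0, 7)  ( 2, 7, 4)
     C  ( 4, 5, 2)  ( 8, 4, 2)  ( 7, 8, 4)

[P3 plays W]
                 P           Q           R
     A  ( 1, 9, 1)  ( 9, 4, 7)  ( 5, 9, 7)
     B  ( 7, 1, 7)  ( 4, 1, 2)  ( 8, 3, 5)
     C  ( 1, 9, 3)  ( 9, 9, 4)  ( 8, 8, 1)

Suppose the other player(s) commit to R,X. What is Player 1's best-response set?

BR_1 = {B}

u_1(A vs R,X) = 1
u_1(B vs R,X) = 9
u_1(C vs R,X) = 7
max payoff 9 at {B}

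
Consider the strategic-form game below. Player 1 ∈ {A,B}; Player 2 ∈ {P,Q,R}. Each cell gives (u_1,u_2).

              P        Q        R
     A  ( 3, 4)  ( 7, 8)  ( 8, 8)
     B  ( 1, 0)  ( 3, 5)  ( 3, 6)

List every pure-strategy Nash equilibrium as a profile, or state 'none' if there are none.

(A,P): not NE [P2→R gives 8>4]
(A,Q): NE
(A,R): NE
(B,P): not NE [P1→A gives 3>1; P2→R gives 6>0]
(B,Q): not NE [P1→A gives 7>3; P2→R gives 6>5]
(B,R): not NE [P1→A gives 8>3]

NE set: (A,Q), (A,R)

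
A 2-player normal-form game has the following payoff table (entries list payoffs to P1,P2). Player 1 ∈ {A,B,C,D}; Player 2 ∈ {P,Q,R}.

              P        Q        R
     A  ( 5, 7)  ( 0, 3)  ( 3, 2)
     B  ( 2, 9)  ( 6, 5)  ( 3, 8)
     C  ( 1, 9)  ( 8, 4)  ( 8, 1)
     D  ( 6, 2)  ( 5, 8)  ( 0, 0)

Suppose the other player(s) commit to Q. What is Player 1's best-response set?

u_1(A vs Q) = 0
u_1(B vs Q) = 6
u_1(C vs Q) = 8
u_1(D vs Q) = 5
max payoff 8 at {C}

argmax u_1 = {C}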